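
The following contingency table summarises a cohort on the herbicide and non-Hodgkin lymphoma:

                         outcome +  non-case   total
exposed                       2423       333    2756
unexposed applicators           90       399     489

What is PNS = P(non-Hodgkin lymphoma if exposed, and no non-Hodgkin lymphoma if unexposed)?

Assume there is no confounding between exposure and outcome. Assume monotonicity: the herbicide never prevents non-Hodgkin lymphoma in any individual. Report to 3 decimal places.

p₁ = P(outcome | exposed) = 2423/2756 = 0.87917
p₀ = P(outcome | unexposed) = 90/489 = 0.18405
Under exogeneity and monotonicity, PNS = p₁ − p₀.
PNS = 0.87917 − 0.18405 = 0.69512

PNS ≈ 0.695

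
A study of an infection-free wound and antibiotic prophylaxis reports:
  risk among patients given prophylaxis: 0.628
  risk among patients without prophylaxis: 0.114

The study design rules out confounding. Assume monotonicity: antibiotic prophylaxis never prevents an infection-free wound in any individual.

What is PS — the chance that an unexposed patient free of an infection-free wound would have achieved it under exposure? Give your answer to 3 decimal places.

Let p₁ = 0.628, p₀ = 0.114.
Under exogeneity and monotonicity, PS = (p₁ − p₀) / (1 − p₀).
PS = (0.628 − 0.114) / (1 − 0.114) = 0.514 / 0.886 ≈ 0.5801

PS ≈ 0.580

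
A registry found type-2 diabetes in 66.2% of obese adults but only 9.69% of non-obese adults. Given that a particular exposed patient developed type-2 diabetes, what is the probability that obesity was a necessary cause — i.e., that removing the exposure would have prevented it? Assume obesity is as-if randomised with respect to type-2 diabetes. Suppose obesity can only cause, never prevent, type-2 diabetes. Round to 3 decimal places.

p₁ = 0.662, p₀ = 0.0969.
Under exogeneity and monotonicity, PN = (p₁ − p₀) / p₁.
PN = (0.662 − 0.0969) / 0.662 = 0.5651 / 0.662 ≈ 0.8536

PN ≈ 0.854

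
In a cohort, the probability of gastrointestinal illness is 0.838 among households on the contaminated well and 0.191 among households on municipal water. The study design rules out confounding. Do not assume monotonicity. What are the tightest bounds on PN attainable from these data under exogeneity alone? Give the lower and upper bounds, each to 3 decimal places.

Let p₁ = 0.838, p₀ = 0.191.
Under exogeneity alone the bounds on PN are max{0,(p₁−p₀)/p₁} ≤ PN ≤ min{1,(1−p₀)/p₁}.
  lower = (p₁ − p₀)/p₁ = 0.647 / 0.838 ≈ 0.7721
  upper = min{1, (1 − p₀)/p₁} = 0.809 / 0.838 ≈ 0.9654

0.772 ≤ PN ≤ 0.965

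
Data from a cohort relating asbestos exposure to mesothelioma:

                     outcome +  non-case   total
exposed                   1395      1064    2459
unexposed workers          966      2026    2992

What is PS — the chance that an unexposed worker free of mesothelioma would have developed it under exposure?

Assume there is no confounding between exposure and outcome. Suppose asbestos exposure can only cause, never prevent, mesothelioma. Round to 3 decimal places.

PS ≈ 0.361

p₁ = P(outcome | exposed) = 1395/2459 = 0.5673
p₀ = P(outcome | unexposed) = 966/2992 = 0.32286
Under exogeneity and monotonicity, PS = (p₁ − p₀)/(1 − p₀).
PS = (0.5673 − 0.32286) / 0.67714 ≈ 0.3610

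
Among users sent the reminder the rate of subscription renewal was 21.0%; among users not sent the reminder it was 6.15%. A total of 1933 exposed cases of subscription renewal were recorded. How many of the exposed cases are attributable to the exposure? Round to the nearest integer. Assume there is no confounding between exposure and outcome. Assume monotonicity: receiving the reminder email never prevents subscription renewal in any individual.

p₁ = 0.21, p₀ = 0.0615.
PN = (p₁ − p₀)/p₁ = (0.21 − 0.0615) / 0.21 ≈ 0.70714.
Attributable cases ≈ PN × (exposed cases) = 0.70714 × 1933 ≈ 1366.91.

about 1367 cases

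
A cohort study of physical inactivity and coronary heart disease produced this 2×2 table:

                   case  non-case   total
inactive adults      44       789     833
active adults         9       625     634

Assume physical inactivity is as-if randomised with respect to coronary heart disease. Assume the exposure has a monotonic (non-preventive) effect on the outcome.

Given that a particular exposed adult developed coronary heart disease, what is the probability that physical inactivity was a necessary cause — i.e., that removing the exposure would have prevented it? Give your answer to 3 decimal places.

PN ≈ 0.731

p₁ = P(outcome | exposed) = 44/833 = 0.052821
p₀ = P(outcome | unexposed) = 9/634 = 0.014196
Under exogeneity and monotonicity, PN = (p₁ − p₀)/p₁.
PN = (0.052821 − 0.014196) / 0.052821 ≈ 0.7313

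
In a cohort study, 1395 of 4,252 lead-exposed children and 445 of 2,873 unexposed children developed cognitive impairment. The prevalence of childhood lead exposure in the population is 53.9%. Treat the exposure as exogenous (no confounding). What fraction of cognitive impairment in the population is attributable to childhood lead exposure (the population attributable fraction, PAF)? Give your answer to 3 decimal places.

p₁ = P(outcome | exposed) = 1395/4252 = 0.32808
p₀ = P(outcome | unexposed) = 445/2873 = 0.15489
Overall risk P(Y=1) = π·p₁ + (1−π)·p₀ = 0.539×0.32808 + 0.461×0.15489 = 0.24824.
Under exogeneity, PAF = [P(Y=1) − p₀] / P(Y=1).
PAF = (0.24824 − 0.15489) / 0.24824 ≈ 0.3760

PAF ≈ 0.376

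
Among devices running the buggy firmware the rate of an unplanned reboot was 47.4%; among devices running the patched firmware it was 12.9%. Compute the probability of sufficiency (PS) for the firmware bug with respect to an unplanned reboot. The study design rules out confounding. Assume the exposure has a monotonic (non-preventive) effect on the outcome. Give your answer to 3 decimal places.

p₁ = 0.474, p₀ = 0.129.
Under exogeneity and monotonicity, PS = (p₁ − p₀) / (1 − p₀).
PS = (0.474 − 0.129) / (1 − 0.129) = 0.345 / 0.871 ≈ 0.3961

PS ≈ 0.396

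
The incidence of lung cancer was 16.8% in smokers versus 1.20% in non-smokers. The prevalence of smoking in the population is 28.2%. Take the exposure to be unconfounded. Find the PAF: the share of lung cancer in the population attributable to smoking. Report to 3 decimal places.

PAF ≈ 0.786

p₁ = 0.168, p₀ = 0.012.
Overall risk P(Y=1) = π·p₁ + (1−π)·p₀ = 0.282×0.168 + 0.718×0.012 = 0.055992.
Under exogeneity, PAF = [P(Y=1) − p₀] / P(Y=1).
PAF = (0.055992 − 0.012) / 0.055992 ≈ 0.7857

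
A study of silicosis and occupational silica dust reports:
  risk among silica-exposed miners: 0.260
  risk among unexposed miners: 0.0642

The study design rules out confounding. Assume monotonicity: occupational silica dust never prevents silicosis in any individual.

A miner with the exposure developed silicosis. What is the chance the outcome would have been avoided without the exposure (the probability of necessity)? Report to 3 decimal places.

Let p₁ = 0.26, p₀ = 0.0642.
Under exogeneity and monotonicity, PN = (p₁ − p₀) / p₁.
PN = (0.26 − 0.0642) / 0.26 = 0.1958 / 0.26 ≈ 0.7531

PN ≈ 0.753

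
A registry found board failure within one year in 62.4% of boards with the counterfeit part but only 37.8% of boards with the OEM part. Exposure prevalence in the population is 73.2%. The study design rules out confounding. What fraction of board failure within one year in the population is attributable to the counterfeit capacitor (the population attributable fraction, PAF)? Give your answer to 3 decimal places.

PAF ≈ 0.323

p₁ = 0.624, p₀ = 0.378.
Overall risk P(Y=1) = π·p₁ + (1−π)·p₀ = 0.732×0.624 + 0.268×0.378 = 0.55807.
Under exogeneity, PAF = [P(Y=1) − p₀] / P(Y=1).
PAF = (0.55807 − 0.378) / 0.55807 ≈ 0.3227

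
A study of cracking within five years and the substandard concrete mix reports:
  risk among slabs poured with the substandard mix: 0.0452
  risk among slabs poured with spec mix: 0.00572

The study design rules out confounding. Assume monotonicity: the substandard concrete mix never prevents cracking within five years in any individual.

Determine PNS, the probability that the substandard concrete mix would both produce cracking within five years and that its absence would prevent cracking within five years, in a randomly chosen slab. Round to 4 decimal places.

Let p₁ = 0.0452, p₀ = 0.00572.
Under exogeneity and monotonicity, PNS = p₁ − p₀.
PNS = 0.0452 − 0.00572 = 0.03948

PNS ≈ 0.0395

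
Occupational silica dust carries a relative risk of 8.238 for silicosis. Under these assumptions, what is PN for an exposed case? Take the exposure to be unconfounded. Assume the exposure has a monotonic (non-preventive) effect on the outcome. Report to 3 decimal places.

Under exogeneity and monotonicity, PN = (RR − 1) / RR = 1 − 1/RR.
PN = (8.238 − 1) / 8.238 = 7.238 / 8.238 ≈ 0.8786

PN ≈ 0.879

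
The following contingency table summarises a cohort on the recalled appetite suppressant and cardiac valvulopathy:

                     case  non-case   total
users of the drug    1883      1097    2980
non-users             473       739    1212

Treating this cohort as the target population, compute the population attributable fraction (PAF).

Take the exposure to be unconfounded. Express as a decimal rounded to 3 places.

PAF ≈ 0.306

p₁ = P(outcome | exposed) = 1883/2980 = 0.63188
p₀ = P(outcome | unexposed) = 473/1212 = 0.39026
Exposure prevalence π = 2980/4192 = 0.71088; overall risk P(Y=1) = 0.56202.
Under exogeneity, PAF = [P(Y=1) − p₀]/P(Y=1).
PAF = (0.56202 − 0.39026) / 0.56202 ≈ 0.3056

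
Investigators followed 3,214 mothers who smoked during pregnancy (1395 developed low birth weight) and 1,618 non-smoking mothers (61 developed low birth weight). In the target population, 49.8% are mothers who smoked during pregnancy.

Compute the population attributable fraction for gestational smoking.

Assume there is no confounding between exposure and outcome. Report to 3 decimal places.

p₁ = P(outcome | exposed) = 1395/3214 = 0.43404
p₀ = P(outcome | unexposed) = 61/1618 = 0.037701
Overall risk P(Y=1) = π·p₁ + (1−π)·p₀ = 0.498×0.43404 + 0.502×0.037701 = 0.23508.
Under exogeneity, PAF = [P(Y=1) − p₀] / P(Y=1).
PAF = (0.23508 − 0.037701) / 0.23508 ≈ 0.8396

PAF ≈ 0.840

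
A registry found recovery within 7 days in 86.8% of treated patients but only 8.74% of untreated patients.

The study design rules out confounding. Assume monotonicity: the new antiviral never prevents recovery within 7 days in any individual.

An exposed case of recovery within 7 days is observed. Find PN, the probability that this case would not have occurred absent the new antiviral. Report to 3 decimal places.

PN ≈ 0.899

p₁ = 0.868, p₀ = 0.0874.
Under exogeneity and monotonicity, PN = (p₁ − p₀) / p₁.
PN = (0.868 − 0.0874) / 0.868 = 0.7806 / 0.868 ≈ 0.8993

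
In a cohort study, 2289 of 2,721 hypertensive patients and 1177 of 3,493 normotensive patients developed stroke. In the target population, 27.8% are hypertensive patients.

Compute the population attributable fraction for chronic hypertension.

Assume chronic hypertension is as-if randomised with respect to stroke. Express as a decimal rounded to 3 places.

PAF ≈ 0.294

p₁ = P(outcome | exposed) = 2289/2721 = 0.84123
p₀ = P(outcome | unexposed) = 1177/3493 = 0.33696
Overall risk P(Y=1) = π·p₁ + (1−π)·p₀ = 0.278×0.84123 + 0.722×0.33696 = 0.47715.
Under exogeneity, PAF = [P(Y=1) − p₀] / P(Y=1).
PAF = (0.47715 − 0.33696) / 0.47715 ≈ 0.2938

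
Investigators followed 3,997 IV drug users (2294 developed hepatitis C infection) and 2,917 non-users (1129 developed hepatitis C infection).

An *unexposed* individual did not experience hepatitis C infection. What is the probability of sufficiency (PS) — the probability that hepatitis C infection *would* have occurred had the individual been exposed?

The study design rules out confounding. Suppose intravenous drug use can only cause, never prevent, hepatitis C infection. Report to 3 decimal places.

PS ≈ 0.305

p₁ = P(outcome | exposed) = 2294/3997 = 0.57393
p₀ = P(outcome | unexposed) = 1129/2917 = 0.38704
Under exogeneity and monotonicity, PS = (p₁ − p₀) / (1 − p₀).
PS = (0.57393 − 0.38704) / (1 − 0.38704) = 0.18689 / 0.61296 ≈ 0.3049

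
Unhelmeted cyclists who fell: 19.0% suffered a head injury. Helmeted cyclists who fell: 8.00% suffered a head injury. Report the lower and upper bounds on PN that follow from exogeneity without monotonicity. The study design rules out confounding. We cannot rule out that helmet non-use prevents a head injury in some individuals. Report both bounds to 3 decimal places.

0.579 ≤ PN ≤ 1.000

p₁ = 0.19, p₀ = 0.08.
Under exogeneity alone the bounds on PN are max{0,(p₁−p₀)/p₁} ≤ PN ≤ min{1,(1−p₀)/p₁}.
  lower = (p₁ − p₀)/p₁ = 0.11 / 0.19 ≈ 0.5789
  upper = min{1, (1 − p₀)/p₁} = 0.92 / 0.19 ≈ 4.8421 → capped at 1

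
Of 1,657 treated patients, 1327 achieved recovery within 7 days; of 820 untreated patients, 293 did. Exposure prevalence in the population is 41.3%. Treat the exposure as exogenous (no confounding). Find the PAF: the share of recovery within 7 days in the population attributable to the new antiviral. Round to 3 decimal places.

p₁ = P(outcome | exposed) = 1327/1657 = 0.80084
p₀ = P(outcome | unexposed) = 293/820 = 0.35732
Overall risk P(Y=1) = π·p₁ + (1−π)·p₀ = 0.413×0.80084 + 0.587×0.35732 = 0.54049.
Under exogeneity, PAF = [P(Y=1) − p₀] / P(Y=1).
PAF = (0.54049 − 0.35732) / 0.54049 ≈ 0.3389

PAF ≈ 0.339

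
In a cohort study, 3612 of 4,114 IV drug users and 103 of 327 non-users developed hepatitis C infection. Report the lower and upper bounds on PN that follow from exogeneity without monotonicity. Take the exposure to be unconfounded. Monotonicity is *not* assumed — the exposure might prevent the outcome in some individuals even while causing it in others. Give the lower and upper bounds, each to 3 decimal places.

p₁ = P(outcome | exposed) = 3612/4114 = 0.87798
p₀ = P(outcome | unexposed) = 103/327 = 0.31498
Under exogeneity alone the bounds on PN are max{0,(p₁−p₀)/p₁} ≤ PN ≤ min{1,(1−p₀)/p₁}.
  lower = (p₁ − p₀)/p₁ = 0.56299 / 0.87798 ≈ 0.6412
  upper = min{1, (1 − p₀)/p₁} = 0.68502 / 0.87798 ≈ 0.7802

0.641 ≤ PN ≤ 0.780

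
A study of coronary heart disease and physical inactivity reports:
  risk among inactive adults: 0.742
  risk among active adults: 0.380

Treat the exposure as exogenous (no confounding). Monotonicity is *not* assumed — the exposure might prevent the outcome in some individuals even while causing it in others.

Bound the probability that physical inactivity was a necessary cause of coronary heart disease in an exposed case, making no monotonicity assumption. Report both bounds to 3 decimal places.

0.488 ≤ PN ≤ 0.836

Let p₁ = 0.742, p₀ = 0.38.
Under exogeneity alone the bounds on PN are max{0,(p₁−p₀)/p₁} ≤ PN ≤ min{1,(1−p₀)/p₁}.
  lower = (p₁ − p₀)/p₁ = 0.362 / 0.742 ≈ 0.4879
  upper = min{1, (1 − p₀)/p₁} = 0.62 / 0.742 ≈ 0.8356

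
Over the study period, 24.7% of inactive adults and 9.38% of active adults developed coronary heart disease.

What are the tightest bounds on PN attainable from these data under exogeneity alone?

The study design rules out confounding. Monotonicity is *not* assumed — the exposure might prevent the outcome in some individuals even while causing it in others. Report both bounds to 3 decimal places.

0.620 ≤ PN ≤ 1.000

p₁ = 0.247, p₀ = 0.0938.
Under exogeneity alone the bounds on PN are max{0,(p₁−p₀)/p₁} ≤ PN ≤ min{1,(1−p₀)/p₁}.
  lower = (p₁ − p₀)/p₁ = 0.1532 / 0.247 ≈ 0.6202
  upper = min{1, (1 − p₀)/p₁} = 0.9062 / 0.247 ≈ 3.6688 → capped at 1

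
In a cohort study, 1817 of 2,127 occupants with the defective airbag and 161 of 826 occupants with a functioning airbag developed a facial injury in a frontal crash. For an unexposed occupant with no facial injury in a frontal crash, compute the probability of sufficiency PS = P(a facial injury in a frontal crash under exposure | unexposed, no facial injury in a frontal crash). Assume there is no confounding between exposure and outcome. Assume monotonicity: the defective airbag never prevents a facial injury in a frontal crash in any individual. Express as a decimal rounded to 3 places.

PS ≈ 0.819

p₁ = P(outcome | exposed) = 1817/2127 = 0.85425
p₀ = P(outcome | unexposed) = 161/826 = 0.19492
Under exogeneity and monotonicity, PS = (p₁ − p₀) / (1 − p₀).
PS = (0.85425 − 0.19492) / (1 − 0.19492) = 0.65934 / 0.80508 ≈ 0.8190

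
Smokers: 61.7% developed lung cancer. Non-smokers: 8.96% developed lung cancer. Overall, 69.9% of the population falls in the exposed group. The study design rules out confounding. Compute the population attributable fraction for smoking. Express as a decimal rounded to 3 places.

p₁ = 0.617, p₀ = 0.0896.
Overall risk P(Y=1) = π·p₁ + (1−π)·p₀ = 0.699×0.617 + 0.301×0.0896 = 0.45825.
Under exogeneity, PAF = [P(Y=1) − p₀] / P(Y=1).
PAF = (0.45825 − 0.0896) / 0.45825 ≈ 0.8045

PAF ≈ 0.804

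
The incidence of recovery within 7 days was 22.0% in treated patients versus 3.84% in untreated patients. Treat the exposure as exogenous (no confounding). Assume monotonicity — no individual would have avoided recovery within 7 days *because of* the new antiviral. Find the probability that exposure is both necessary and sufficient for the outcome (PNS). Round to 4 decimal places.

PNS ≈ 0.1816

p₁ = 0.22, p₀ = 0.0384.
Under exogeneity and monotonicity, PNS = p₁ − p₀.
PNS = 0.22 − 0.0384 = 0.1816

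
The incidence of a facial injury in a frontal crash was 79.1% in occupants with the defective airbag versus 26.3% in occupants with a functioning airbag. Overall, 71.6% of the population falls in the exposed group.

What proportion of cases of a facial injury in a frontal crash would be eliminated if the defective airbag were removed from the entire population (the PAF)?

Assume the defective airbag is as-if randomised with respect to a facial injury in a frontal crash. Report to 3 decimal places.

PAF ≈ 0.590

p₁ = 0.791, p₀ = 0.263.
Overall risk P(Y=1) = π·p₁ + (1−π)·p₀ = 0.716×0.791 + 0.284×0.263 = 0.64105.
Under exogeneity, PAF = [P(Y=1) − p₀] / P(Y=1).
PAF = (0.64105 − 0.263) / 0.64105 ≈ 0.5897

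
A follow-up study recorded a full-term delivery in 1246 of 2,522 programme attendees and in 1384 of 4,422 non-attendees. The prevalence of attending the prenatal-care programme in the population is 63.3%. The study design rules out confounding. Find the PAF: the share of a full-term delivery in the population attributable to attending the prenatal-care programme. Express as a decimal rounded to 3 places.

PAF ≈ 0.268

p₁ = P(outcome | exposed) = 1246/2522 = 0.49405
p₀ = P(outcome | unexposed) = 1384/4422 = 0.31298
Overall risk P(Y=1) = π·p₁ + (1−π)·p₀ = 0.633×0.49405 + 0.367×0.31298 = 0.4276.
Under exogeneity, PAF = [P(Y=1) − p₀] / P(Y=1).
PAF = (0.4276 − 0.31298) / 0.4276 ≈ 0.2681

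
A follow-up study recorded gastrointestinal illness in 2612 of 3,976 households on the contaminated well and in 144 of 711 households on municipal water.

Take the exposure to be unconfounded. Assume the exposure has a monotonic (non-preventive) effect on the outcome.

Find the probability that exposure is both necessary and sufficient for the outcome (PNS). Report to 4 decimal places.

p₁ = P(outcome | exposed) = 2612/3976 = 0.65694
p₀ = P(outcome | unexposed) = 144/711 = 0.20253
Under exogeneity and monotonicity, PNS = p₁ − p₀.
PNS = 0.65694 − 0.20253 = 0.45441

PNS ≈ 0.4544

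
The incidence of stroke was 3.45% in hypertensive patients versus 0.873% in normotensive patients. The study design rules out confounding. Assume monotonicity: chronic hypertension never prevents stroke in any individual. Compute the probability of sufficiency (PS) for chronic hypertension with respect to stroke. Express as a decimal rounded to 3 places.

p₁ = 0.0345, p₀ = 0.00873.
Under exogeneity and monotonicity, PS = (p₁ − p₀) / (1 − p₀).
PS = (0.0345 − 0.00873) / (1 − 0.00873) = 0.02577 / 0.99127 ≈ 0.0260

PS ≈ 0.026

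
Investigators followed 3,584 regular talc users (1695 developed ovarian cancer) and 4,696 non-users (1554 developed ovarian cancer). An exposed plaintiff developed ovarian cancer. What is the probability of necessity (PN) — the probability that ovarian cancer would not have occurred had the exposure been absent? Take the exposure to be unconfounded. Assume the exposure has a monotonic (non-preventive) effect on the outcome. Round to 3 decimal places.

p₁ = P(outcome | exposed) = 1695/3584 = 0.47294
p₀ = P(outcome | unexposed) = 1554/4696 = 0.33092
Under exogeneity and monotonicity, PN = (p₁ − p₀) / p₁.
PN = (0.47294 − 0.33092) / 0.47294 = 0.14202 / 0.47294 ≈ 0.3003

PN ≈ 0.300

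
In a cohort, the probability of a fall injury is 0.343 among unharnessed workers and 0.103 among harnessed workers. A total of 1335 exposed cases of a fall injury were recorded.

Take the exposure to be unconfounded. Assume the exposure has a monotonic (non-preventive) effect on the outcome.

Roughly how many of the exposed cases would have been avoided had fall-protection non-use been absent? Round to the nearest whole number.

Let p₁ = 0.343, p₀ = 0.103.
PN = (p₁ − p₀)/p₁ = (0.343 − 0.103) / 0.343 ≈ 0.69971.
Attributable cases ≈ PN × (exposed cases) = 0.69971 × 1335 ≈ 934.11.

about 934 cases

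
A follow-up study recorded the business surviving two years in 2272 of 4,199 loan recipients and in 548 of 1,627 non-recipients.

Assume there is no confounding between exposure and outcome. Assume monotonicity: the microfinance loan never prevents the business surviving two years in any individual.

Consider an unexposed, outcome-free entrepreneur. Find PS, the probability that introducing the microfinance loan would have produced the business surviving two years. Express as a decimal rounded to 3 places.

PS ≈ 0.308

p₁ = P(outcome | exposed) = 2272/4199 = 0.54108
p₀ = P(outcome | unexposed) = 548/1627 = 0.33682
Under exogeneity and monotonicity, PS = (p₁ − p₀) / (1 − p₀).
PS = (0.54108 − 0.33682) / (1 − 0.33682) = 0.20426 / 0.66318 ≈ 0.3080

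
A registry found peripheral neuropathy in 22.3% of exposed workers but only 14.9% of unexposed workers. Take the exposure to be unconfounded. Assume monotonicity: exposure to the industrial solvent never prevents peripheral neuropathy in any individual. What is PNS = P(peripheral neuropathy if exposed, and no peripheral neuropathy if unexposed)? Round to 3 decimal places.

p₁ = 0.223, p₀ = 0.149.
Under exogeneity and monotonicity, PNS = p₁ − p₀.
PNS = 0.223 − 0.149 = 0.074

PNS ≈ 0.074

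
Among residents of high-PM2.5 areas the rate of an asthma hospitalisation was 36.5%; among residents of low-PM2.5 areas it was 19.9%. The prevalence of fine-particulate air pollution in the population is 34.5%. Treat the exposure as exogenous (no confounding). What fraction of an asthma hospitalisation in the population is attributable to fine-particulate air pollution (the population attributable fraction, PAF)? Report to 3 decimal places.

PAF ≈ 0.223

p₁ = 0.365, p₀ = 0.199.
Overall risk P(Y=1) = π·p₁ + (1−π)·p₀ = 0.345×0.365 + 0.655×0.199 = 0.25627.
Under exogeneity, PAF = [P(Y=1) − p₀] / P(Y=1).
PAF = (0.25627 − 0.199) / 0.25627 ≈ 0.2235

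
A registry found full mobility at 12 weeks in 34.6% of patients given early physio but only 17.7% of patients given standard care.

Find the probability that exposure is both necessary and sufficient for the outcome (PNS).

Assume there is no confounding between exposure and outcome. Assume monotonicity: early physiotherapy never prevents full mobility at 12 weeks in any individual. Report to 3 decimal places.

p₁ = 0.346, p₀ = 0.177.
Under exogeneity and monotonicity, PNS = p₁ − p₀.
PNS = 0.346 − 0.177 = 0.169

PNS ≈ 0.169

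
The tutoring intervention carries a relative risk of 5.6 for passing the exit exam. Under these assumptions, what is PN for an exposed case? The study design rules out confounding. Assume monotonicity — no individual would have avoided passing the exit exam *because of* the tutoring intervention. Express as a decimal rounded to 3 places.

PN ≈ 0.821

Under exogeneity and monotonicity, PN = (RR − 1) / RR = 1 − 1/RR.
PN = (5.6 − 1) / 5.6 = 4.6 / 5.6 ≈ 0.8214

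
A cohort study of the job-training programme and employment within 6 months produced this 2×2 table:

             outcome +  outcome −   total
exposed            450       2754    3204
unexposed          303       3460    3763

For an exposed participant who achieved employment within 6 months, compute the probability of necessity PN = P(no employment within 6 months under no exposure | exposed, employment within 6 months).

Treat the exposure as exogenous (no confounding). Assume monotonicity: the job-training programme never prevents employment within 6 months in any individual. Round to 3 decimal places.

PN ≈ 0.427

p₁ = P(outcome | exposed) = 450/3204 = 0.14045
p₀ = P(outcome | unexposed) = 303/3763 = 0.080521
Under exogeneity and monotonicity, PN = (p₁ − p₀)/p₁.
PN = (0.14045 − 0.080521) / 0.14045 ≈ 0.4267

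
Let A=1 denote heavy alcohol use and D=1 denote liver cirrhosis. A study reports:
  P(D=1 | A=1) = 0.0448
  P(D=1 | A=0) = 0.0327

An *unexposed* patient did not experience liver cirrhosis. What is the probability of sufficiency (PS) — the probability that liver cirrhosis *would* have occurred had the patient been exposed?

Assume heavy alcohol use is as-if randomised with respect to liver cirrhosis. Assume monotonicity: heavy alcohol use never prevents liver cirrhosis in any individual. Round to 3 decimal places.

Let p₁ = 0.0448, p₀ = 0.0327.
Under exogeneity and monotonicity, PS = (p₁ − p₀) / (1 − p₀).
PS = (0.0448 − 0.0327) / (1 − 0.0327) = 0.0121 / 0.9673 ≈ 0.0125

PS ≈ 0.013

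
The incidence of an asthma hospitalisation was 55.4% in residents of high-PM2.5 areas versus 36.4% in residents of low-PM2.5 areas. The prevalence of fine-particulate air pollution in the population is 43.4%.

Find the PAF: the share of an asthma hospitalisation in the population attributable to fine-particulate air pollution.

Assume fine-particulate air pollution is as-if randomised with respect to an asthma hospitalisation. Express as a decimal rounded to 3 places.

PAF ≈ 0.185

p₁ = 0.554, p₀ = 0.364.
Overall risk P(Y=1) = π·p₁ + (1−π)·p₀ = 0.434×0.554 + 0.566×0.364 = 0.44646.
Under exogeneity, PAF = [P(Y=1) − p₀] / P(Y=1).
PAF = (0.44646 − 0.364) / 0.44646 ≈ 0.1847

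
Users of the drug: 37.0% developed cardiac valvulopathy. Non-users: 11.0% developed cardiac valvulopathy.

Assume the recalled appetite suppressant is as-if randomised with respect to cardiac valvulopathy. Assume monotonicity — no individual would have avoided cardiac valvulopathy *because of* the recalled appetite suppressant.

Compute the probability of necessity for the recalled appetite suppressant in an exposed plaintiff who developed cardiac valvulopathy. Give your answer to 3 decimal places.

p₁ = 0.37, p₀ = 0.11.
Under exogeneity and monotonicity, PN = (p₁ − p₀) / p₁.
PN = (0.37 − 0.11) / 0.37 = 0.26 / 0.37 ≈ 0.7027

PN ≈ 0.703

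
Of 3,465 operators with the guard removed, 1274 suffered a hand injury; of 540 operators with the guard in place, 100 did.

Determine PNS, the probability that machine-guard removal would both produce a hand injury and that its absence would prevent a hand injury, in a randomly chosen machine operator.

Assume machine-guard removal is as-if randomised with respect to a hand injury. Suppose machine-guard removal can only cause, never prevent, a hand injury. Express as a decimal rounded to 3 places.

PNS ≈ 0.182

p₁ = P(outcome | exposed) = 1274/3465 = 0.36768
p₀ = P(outcome | unexposed) = 100/540 = 0.18519
Under exogeneity and monotonicity, PNS = p₁ − p₀.
PNS = 0.36768 − 0.18519 = 0.18249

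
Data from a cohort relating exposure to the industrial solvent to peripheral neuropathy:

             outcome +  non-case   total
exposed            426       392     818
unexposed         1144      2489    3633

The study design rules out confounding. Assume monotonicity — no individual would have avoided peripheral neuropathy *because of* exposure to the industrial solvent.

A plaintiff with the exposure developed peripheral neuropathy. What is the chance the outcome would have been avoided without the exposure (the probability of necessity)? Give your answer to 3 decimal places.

PN ≈ 0.395

p₁ = P(outcome | exposed) = 426/818 = 0.52078
p₀ = P(outcome | unexposed) = 1144/3633 = 0.31489
Under exogeneity and monotonicity, PN = (p₁ − p₀)/p₁.
PN = (0.52078 − 0.31489) / 0.52078 ≈ 0.3953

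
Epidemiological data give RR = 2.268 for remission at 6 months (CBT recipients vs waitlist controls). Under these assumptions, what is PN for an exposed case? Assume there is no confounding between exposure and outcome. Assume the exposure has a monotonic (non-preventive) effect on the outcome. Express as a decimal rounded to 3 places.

PN ≈ 0.559

Under exogeneity and monotonicity, PN = (RR − 1) / RR = 1 − 1/RR.
PN = (2.268 − 1) / 2.268 = 1.268 / 2.268 ≈ 0.5591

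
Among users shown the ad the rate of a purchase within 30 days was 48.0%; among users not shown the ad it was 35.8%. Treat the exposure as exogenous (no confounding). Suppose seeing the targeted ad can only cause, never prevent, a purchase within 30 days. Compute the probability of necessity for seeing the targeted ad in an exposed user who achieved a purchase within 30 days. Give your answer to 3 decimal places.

PN ≈ 0.254

p₁ = 0.48, p₀ = 0.358.
Under exogeneity and monotonicity, PN = (p₁ − p₀) / p₁.
PN = (0.48 − 0.358) / 0.48 = 0.122 / 0.48 ≈ 0.2542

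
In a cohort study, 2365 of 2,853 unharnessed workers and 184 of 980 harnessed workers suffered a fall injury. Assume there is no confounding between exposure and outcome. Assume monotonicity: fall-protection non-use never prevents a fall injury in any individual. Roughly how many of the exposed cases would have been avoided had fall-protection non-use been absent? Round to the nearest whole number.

p₁ = P(outcome | exposed) = 2365/2853 = 0.82895
p₀ = P(outcome | unexposed) = 184/980 = 0.18776
PN = (p₁ − p₀)/p₁ = (0.82895 − 0.18776) / 0.82895 ≈ 0.77350.
Attributable cases ≈ PN × (exposed cases) = 0.77350 × 2365 ≈ 1829.33.

about 1829 cases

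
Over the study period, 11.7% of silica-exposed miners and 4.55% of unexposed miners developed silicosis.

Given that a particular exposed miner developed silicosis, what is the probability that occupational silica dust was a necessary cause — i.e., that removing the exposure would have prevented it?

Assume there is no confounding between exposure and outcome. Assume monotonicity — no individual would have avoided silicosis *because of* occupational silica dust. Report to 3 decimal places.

PN ≈ 0.611

p₁ = 0.117, p₀ = 0.0455.
Under exogeneity and monotonicity, PN = (p₁ − p₀) / p₁.
PN = (0.117 − 0.0455) / 0.117 = 0.0715 / 0.117 ≈ 0.6111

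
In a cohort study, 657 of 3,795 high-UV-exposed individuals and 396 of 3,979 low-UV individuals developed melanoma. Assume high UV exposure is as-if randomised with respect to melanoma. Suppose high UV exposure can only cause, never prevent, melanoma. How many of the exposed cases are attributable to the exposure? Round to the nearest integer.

p₁ = P(outcome | exposed) = 657/3795 = 0.17312
p₀ = P(outcome | unexposed) = 396/3979 = 0.099522
PN = (p₁ − p₀)/p₁ = (0.17312 − 0.099522) / 0.17312 ≈ 0.42513.
Attributable cases ≈ PN × (exposed cases) = 0.42513 × 657 ≈ 279.31.

about 279 cases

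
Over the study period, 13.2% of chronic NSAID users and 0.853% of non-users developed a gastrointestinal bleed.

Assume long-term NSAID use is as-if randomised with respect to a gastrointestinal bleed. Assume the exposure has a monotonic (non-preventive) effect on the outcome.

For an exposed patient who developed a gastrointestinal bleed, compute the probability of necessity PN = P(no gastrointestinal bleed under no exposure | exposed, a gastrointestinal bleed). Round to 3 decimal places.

PN ≈ 0.935

p₁ = 0.132, p₀ = 0.00853.
Under exogeneity and monotonicity, PN = (p₁ − p₀) / p₁.
PN = (0.132 − 0.00853) / 0.132 = 0.12347 / 0.132 ≈ 0.9354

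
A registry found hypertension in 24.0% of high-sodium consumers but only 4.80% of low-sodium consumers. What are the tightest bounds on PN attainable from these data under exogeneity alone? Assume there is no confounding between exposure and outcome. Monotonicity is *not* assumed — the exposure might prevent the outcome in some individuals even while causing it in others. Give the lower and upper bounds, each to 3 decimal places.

0.800 ≤ PN ≤ 1.000

p₁ = 0.24, p₀ = 0.048.
Under exogeneity alone the bounds on PN are max{0,(p₁−p₀)/p₁} ≤ PN ≤ min{1,(1−p₀)/p₁}.
  lower = (p₁ − p₀)/p₁ = 0.192 / 0.24 ≈ 0.8000
  upper = min{1, (1 − p₀)/p₁} = 0.952 / 0.24 ≈ 3.9667 → capped at 1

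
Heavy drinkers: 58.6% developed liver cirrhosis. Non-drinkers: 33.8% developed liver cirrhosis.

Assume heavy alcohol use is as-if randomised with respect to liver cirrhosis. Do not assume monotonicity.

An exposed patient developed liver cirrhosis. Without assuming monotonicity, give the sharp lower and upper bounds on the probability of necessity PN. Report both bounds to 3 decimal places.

0.423 ≤ PN ≤ 1.000

p₁ = 0.586, p₀ = 0.338.
Under exogeneity alone the bounds on PN are max{0,(p₁−p₀)/p₁} ≤ PN ≤ min{1,(1−p₀)/p₁}.
  lower = (p₁ − p₀)/p₁ = 0.248 / 0.586 ≈ 0.4232
  upper = min{1, (1 − p₀)/p₁} = 0.662 / 0.586 ≈ 1.1297 → capped at 1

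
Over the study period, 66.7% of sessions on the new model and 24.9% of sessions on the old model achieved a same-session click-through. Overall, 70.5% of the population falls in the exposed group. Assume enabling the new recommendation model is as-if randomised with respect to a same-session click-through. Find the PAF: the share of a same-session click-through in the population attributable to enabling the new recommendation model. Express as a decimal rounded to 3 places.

PAF ≈ 0.542

p₁ = 0.667, p₀ = 0.249.
Overall risk P(Y=1) = π·p₁ + (1−π)·p₀ = 0.705×0.667 + 0.295×0.249 = 0.54369.
Under exogeneity, PAF = [P(Y=1) − p₀] / P(Y=1).
PAF = (0.54369 − 0.249) / 0.54369 ≈ 0.5420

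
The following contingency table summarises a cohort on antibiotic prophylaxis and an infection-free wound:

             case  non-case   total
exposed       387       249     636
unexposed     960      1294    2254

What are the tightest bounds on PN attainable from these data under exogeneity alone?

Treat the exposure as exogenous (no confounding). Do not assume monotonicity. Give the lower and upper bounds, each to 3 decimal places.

p₁ = P(outcome | exposed) = 387/636 = 0.60849
p₀ = P(outcome | unexposed) = 960/2254 = 0.42591
Under exogeneity alone the bounds on PN are max{0,(p₁−p₀)/p₁} ≤ PN ≤ min{1,(1−p₀)/p₁}.
  lower = (p₁ − p₀)/p₁ = 0.18258 / 0.60849 ≈ 0.3001
  upper = min{1, (1 − p₀)/p₁} = 0.57409 / 0.60849 ≈ 0.9435

0.300 ≤ PN ≤ 0.943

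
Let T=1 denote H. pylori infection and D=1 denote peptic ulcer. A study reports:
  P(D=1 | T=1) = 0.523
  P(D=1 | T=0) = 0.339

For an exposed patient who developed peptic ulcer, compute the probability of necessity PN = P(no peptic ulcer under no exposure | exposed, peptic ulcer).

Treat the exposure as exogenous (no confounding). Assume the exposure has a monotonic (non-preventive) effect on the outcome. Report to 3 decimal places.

PN ≈ 0.352

Let p₁ = 0.523, p₀ = 0.339.
Under exogeneity and monotonicity, PN = (p₁ − p₀) / p₁.
PN = (0.523 − 0.339) / 0.523 = 0.184 / 0.523 ≈ 0.3518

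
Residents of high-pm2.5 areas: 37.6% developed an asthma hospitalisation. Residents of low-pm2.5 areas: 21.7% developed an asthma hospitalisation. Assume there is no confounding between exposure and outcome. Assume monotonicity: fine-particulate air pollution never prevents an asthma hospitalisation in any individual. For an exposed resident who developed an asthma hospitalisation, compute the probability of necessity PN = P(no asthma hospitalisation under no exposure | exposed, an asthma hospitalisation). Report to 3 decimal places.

p₁ = 0.376, p₀ = 0.217.
Under exogeneity and monotonicity, PN = (p₁ − p₀) / p₁.
PN = (0.376 − 0.217) / 0.376 = 0.159 / 0.376 ≈ 0.4229

PN ≈ 0.423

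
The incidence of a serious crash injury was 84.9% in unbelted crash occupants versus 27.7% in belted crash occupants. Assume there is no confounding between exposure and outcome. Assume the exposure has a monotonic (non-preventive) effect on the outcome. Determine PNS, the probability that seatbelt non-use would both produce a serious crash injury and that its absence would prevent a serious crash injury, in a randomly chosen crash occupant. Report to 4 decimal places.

PNS ≈ 0.5720

p₁ = 0.849, p₀ = 0.277.
Under exogeneity and monotonicity, PNS = p₁ − p₀.
PNS = 0.849 − 0.277 = 0.572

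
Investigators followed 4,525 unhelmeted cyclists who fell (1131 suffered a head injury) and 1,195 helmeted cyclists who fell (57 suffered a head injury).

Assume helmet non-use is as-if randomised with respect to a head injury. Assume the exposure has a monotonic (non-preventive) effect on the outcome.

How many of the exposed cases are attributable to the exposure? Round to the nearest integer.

about 915 cases

p₁ = P(outcome | exposed) = 1131/4525 = 0.24994
p₀ = P(outcome | unexposed) = 57/1195 = 0.047699
PN = (p₁ − p₀)/p₁ = (0.24994 − 0.047699) / 0.24994 ≈ 0.80916.
Attributable cases ≈ PN × (exposed cases) = 0.80916 × 1131 ≈ 915.16.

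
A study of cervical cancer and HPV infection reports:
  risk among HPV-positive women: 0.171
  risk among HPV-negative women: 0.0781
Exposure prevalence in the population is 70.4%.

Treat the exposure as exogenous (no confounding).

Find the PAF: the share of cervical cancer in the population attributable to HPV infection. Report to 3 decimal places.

Let p₁ = 0.171, p₀ = 0.0781.
Overall risk P(Y=1) = π·p₁ + (1−π)·p₀ = 0.704×0.171 + 0.296×0.0781 = 0.1435.
Under exogeneity, PAF = [P(Y=1) − p₀] / P(Y=1).
PAF = (0.1435 − 0.0781) / 0.1435 ≈ 0.4558

PAF ≈ 0.456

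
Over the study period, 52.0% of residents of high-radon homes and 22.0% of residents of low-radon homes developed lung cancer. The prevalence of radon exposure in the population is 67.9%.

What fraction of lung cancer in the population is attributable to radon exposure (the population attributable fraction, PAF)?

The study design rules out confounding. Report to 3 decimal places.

p₁ = 0.52, p₀ = 0.22.
Overall risk P(Y=1) = π·p₁ + (1−π)·p₀ = 0.679×0.52 + 0.321×0.22 = 0.4237.
Under exogeneity, PAF = [P(Y=1) − p₀] / P(Y=1).
PAF = (0.4237 − 0.22) / 0.4237 ≈ 0.4808

PAF ≈ 0.481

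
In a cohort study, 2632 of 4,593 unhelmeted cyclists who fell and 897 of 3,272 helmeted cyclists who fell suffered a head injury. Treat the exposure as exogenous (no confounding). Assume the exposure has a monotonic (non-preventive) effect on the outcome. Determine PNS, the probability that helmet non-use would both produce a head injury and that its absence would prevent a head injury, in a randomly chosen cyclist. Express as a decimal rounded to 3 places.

p₁ = P(outcome | exposed) = 2632/4593 = 0.57305
p₀ = P(outcome | unexposed) = 897/3272 = 0.27414
Under exogeneity and monotonicity, PNS = p₁ − p₀.
PNS = 0.57305 − 0.27414 = 0.2989

PNS ≈ 0.299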